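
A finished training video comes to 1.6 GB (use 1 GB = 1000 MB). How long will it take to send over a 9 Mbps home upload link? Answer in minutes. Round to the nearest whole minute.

24 minutes

File: 1.6 GB = 12800.0 Mb.
At 9 Mbps: 12800.0 / 9 = 1422.2 s ≈ 23.7 minutes.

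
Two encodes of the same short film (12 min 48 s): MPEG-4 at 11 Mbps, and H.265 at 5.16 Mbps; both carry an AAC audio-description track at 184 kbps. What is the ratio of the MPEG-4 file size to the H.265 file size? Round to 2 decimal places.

12 min 48 s = 768 s
Audio: 184 kbps = 0.184 Mbps.
MPEG-4: 11.184 Mbps × 768 s = 8589.3 Mb = 1.000 GiB.
H.265: 5.344 Mbps × 768 s = 4104.2 Mb = 0.478 GiB.
Ratio: 1.000 / 0.478 = 2.093.

2.09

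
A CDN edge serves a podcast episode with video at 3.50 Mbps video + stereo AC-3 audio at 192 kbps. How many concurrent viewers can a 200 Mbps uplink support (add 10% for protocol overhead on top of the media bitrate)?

Audio: 192 kbps = 0.192 Mbps.
Per-viewer media rate: 3.692 Mbps.
On the wire with 10% overhead: 4.061 Mbps.
200 Mbps = 200.0 Mbps; 200.0 / 4.061 = 49.25 → 49 viewers.

49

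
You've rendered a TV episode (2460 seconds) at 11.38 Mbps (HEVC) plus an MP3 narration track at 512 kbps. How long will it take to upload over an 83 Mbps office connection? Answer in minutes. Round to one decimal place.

Audio: 512 kbps = 0.512 Mbps.
Total bitrate: 11.892 Mbps.
File: 11.892 Mbps × 2460 s = 29254.3 Mb.
At 83 Mbps: 29254.3 / 83 = 352.5 s ≈ 5.87 minutes.

5.9 minutes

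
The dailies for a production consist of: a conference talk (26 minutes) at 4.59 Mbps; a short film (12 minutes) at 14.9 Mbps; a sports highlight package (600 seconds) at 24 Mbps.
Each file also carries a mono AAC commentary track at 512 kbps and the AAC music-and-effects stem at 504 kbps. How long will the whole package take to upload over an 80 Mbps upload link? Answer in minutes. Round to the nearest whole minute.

Audio total: 512 + 504 = 1016 kbps = 1.016 Mbps.
conference talk: 5.606 Mbps × 1560 s = 8745.4 Mb
short film: 15.916 Mbps × 720 s = 11459.5 Mb
sports highlight package: 25.016 Mbps × 600 s = 15009.6 Mb
Total: 35214.5 Mb = 4401.8 MB.
At 80 Mbps: 35214.5 / 80 = 440 s ≈ 7.34 minutes.

7 minutes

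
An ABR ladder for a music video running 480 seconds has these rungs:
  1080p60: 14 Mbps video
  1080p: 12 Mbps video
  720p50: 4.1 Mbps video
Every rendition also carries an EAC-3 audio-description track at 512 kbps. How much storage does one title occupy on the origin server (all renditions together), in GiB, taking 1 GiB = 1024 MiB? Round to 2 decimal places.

1.77 GiB

Audio: 512 kbps = 0.512 Mbps.
Sum of rendition bitrates: (14+0.512) + (12+0.512) + (4.1+0.512) = 31.636 Mbps.
× 480 s = 15,185 Mb = 1,898 MB = 1.768 GiB.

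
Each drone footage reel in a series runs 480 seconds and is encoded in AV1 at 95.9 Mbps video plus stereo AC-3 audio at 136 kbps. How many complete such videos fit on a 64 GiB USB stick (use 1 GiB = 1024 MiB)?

11

Audio: 136 kbps = 0.136 Mbps.
Total bitrate: 96.036 Mbps.
Per item: 96.036 Mbps × 480 s = 46,097 Mb = 5,762 MB.
Capacity: 64 GiB = 549,756 Mb; 11.93 items → 11 complete.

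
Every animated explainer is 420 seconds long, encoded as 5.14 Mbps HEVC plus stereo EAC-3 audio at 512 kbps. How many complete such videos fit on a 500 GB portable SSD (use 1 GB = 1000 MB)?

Audio: 512 kbps = 0.512 Mbps.
Total bitrate: 5.652 Mbps.
Per item: 5.652 Mbps × 420 s = 2,374 Mb = 296.7 MB.
Capacity: 500 GB = 4,000,000 Mb; 1685.03 items → 1685 complete.

1685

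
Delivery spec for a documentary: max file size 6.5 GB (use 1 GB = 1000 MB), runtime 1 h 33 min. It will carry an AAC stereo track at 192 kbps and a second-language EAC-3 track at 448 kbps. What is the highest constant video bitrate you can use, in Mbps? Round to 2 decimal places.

Budget: 6.5 GB = 52000.0 Mb.
1 h 33 min = 93 min = 5580 s
Total bitrate budget: 52000.0 Mb / 5580 s = 9.319 Mbps.
Audio total: 192 + 448 = 640 kbps = 0.640 Mbps.
Video: 9.319 − 0.640 = 8.679 Mbps.

8.68 Mbps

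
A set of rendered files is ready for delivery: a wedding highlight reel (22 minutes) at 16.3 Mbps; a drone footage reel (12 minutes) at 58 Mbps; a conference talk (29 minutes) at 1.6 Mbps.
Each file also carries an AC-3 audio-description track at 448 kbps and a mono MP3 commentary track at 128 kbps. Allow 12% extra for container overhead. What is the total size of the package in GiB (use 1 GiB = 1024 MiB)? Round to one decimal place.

8.9 GiB

Audio total: 448 + 128 = 576 kbps = 0.576 Mbps.
wedding highlight reel: 16.876 Mbps × 1320 s × 1.12 = 24949.5 Mb
drone footage reel: 58.576 Mbps × 720 s × 1.12 = 47235.7 Mb
conference talk: 2.176 Mbps × 1740 s × 1.12 = 4240.6 Mb
Total: 76425.8 Mb = 9553.2 MB.
= 8.897 GiB.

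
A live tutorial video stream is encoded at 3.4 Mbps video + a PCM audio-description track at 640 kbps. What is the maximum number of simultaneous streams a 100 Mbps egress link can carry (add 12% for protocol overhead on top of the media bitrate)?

Audio: 640 kbps = 0.640 Mbps.
Per-viewer media rate: 4.040 Mbps.
On the wire with 12% overhead: 4.525 Mbps.
100 Mbps = 100.0 Mbps; 100.0 / 4.525 = 22.10 → 22 viewers.

22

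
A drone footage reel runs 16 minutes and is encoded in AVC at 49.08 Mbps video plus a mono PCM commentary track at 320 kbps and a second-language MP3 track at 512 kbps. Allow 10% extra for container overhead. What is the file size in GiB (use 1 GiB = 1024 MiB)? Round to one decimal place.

6.1 GiB

16 min = 960 s
Audio total: 320 + 512 = 832 kbps = 0.832 Mbps.
Total bitrate: 49.08 + 0.832 = 49.912 Mbps.
Stream data: 49.912 Mbps × 960 s = 47915.5 Mb.
With 10% container overhead: ×1.10.
52,707 Mb = 6,588,384,000 bytes ÷ 1,073,741,824 = 6.136 GiB.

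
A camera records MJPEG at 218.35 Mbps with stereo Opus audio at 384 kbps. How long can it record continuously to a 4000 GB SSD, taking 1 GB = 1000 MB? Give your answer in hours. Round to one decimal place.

40.6 hours

Audio: 384 kbps = 0.384 Mbps.
Total bitrate: 218.35 + 0.384 = 218.734 Mbps.
Capacity: 4000 GB = 32,000,000 Mb.
Recording time: 32,000,000 / 218.734 = 146,296 s ≈ 40.6 hours.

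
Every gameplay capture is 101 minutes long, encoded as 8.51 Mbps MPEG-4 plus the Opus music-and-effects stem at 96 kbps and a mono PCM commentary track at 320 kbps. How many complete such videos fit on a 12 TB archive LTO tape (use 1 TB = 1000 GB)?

101 min = 6060 s
Audio total: 96 + 320 = 416 kbps = 0.416 Mbps.
Total bitrate: 8.926 Mbps.
Per item: 8.926 Mbps × 6060 s = 54,092 Mb = 6,761 MB.
Capacity: 12 TB = 96,000,000 Mb; 1774.77 items → 1774 complete.

1774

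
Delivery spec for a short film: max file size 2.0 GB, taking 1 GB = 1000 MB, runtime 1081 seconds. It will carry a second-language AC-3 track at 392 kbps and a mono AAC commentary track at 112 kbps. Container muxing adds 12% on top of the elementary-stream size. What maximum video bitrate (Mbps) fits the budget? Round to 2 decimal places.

Budget: 2.0 GB = 16000.0 Mb.
Stream payload after overhead: 16000.0 / 1.12 = 14285.7 Mb.
Total bitrate budget: 14285.7 Mb / 1081 s = 13.215 Mbps.
Audio total: 392 + 112 = 504 kbps = 0.504 Mbps.
Video: 13.215 − 0.504 = 12.711 Mbps.

12.71 Mbps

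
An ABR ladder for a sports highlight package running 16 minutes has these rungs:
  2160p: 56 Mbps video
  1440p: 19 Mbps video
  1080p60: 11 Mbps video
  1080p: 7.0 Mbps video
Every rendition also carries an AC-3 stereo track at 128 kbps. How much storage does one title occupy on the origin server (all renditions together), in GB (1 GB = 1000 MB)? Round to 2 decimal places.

11.22 GB

16 min = 960 s
Audio: 128 kbps = 0.128 Mbps.
Sum of rendition bitrates: (56+0.128) + (19+0.128) + (11+0.128) + (7.0+0.128) = 93.512 Mbps.
× 960 s = 89,772 Mb = 11,221 MB = 11.22 GB.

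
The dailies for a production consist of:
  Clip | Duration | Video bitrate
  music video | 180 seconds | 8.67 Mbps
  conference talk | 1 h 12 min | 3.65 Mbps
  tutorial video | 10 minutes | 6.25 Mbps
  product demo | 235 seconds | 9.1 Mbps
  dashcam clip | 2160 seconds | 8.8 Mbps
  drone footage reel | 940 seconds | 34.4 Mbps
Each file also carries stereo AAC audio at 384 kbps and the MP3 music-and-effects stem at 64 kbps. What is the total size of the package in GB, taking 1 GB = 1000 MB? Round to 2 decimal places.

Audio total: 384 + 64 = 448 kbps = 0.448 Mbps.
music video: 9.118 Mbps × 180 s = 1641.2 Mb
conference talk: 4.098 Mbps × 4320 s = 17703.4 Mb
tutorial video: 6.698 Mbps × 600 s = 4018.8 Mb
product demo: 9.548 Mbps × 235 s = 2243.8 Mb
dashcam clip: 9.248 Mbps × 2160 s = 19975.7 Mb
drone footage reel: 34.848 Mbps × 940 s = 32757.1 Mb
Total: 78340.0 Mb = 9792.5 MB.
= 9.792 GB.

9.79 GB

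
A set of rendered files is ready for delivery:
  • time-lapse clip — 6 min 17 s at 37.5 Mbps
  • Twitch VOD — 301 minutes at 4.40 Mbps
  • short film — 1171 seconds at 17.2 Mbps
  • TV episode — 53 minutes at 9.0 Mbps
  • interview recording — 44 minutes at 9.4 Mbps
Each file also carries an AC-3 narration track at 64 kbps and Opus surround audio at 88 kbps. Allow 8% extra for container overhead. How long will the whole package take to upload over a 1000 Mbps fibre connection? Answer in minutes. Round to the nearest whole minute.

Audio total: 64 + 88 = 152 kbps = 0.152 Mbps.
time-lapse clip: 37.652 Mbps × 377 s × 1.08 = 15330.4 Mb
Twitch VOD: 4.552 Mbps × 18060 s × 1.08 = 88785.8 Mb
short film: 17.352 Mbps × 1171 s × 1.08 = 21944.7 Mb
TV episode: 9.152 Mbps × 3180 s × 1.08 = 31431.6 Mb
interview recording: 9.552 Mbps × 2640 s × 1.08 = 27234.7 Mb
Total: 184727.3 Mb = 23090.9 MB.
At 1000 Mbps: 184727.3 / 1000 = 185 s ≈ 3.08 minutes.

3 minutes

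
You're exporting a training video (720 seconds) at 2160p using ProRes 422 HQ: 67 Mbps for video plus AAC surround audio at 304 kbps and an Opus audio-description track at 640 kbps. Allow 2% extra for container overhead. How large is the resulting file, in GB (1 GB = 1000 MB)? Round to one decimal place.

6.2 GB

Audio total: 304 + 640 = 944 kbps = 0.944 Mbps.
Total bitrate: 67 + 0.944 = 67.944 Mbps.
Stream data: 67.944 Mbps × 720 s = 48919.7 Mb.
With 2% container overhead: ×1.02.
49,898 Mb ÷ 8 = 6,237 MB → 6.237 GB.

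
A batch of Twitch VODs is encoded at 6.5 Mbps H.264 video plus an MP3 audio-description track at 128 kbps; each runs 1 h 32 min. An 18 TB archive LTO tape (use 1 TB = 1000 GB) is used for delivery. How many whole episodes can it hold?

3935

1 h 32 min = 92 min = 5520 s
Audio: 128 kbps = 0.128 Mbps.
Total bitrate: 6.628 Mbps.
Per item: 6.628 Mbps × 5520 s = 36,587 Mb = 4,573 MB.
Capacity: 18 TB = 144,000,000 Mb; 3935.87 items → 3935 complete.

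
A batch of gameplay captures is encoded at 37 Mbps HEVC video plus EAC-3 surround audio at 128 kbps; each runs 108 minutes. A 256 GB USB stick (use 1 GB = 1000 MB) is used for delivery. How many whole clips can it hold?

8

108 min = 6480 s
Audio: 128 kbps = 0.128 Mbps.
Total bitrate: 37.128 Mbps.
Per item: 37.128 Mbps × 6480 s = 240,589 Mb = 30,074 MB.
Capacity: 256 GB = 2,048,000 Mb; 8.51 items → 8 complete.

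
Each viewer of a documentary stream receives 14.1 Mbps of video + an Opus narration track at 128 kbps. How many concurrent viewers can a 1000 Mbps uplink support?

70

Audio: 128 kbps = 0.128 Mbps.
Per-viewer media rate: 14.228 Mbps.
1000 Mbps = 1,000 Mbps; 1,000 / 14.228 = 70.28 → 70 viewers.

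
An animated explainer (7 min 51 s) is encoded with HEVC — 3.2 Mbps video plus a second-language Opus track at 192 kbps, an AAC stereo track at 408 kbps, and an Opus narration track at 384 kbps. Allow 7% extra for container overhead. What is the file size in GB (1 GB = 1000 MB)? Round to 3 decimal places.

7 min 51 s = 471 s
Audio total: 192 + 408 + 384 = 984 kbps = 0.984 Mbps.
Total bitrate: 3.2 + 0.984 = 4.184 Mbps.
Stream data: 4.184 Mbps × 471 s = 1970.7 Mb.
With 7% container overhead: ×1.07.
2,109 Mb ÷ 8 = 263.6 MB → 0.2636 GB.

0.264 GB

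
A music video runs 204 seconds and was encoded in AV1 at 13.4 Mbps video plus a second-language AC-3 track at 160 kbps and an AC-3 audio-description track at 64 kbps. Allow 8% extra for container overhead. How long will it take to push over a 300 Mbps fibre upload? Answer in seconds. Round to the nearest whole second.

Audio total: 160 + 64 = 224 kbps = 0.224 Mbps.
Total bitrate: 13.624 Mbps.
File: 13.624 Mbps × 204 s = 2779.3 Mb.
With 8% container overhead: ×1.08. → 3001.6 Mb.
At 300 Mbps: 3001.6 / 300 = 10.0 s ≈ 10 seconds.

10 seconds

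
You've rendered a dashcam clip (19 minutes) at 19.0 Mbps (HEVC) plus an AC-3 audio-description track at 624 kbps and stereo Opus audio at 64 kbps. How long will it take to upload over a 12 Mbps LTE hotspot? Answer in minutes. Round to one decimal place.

31.2 minutes

19 min = 1140 s
Audio total: 624 + 64 = 688 kbps = 0.688 Mbps.
Total bitrate: 19.688 Mbps.
File: 19.688 Mbps × 1140 s = 22444.3 Mb.
At 12 Mbps: 22444.3 / 12 = 1870.4 s ≈ 31.2 minutes.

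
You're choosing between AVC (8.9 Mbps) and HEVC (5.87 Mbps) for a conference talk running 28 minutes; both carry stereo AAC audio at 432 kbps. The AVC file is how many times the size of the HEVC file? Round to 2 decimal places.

1.48

28 min = 1680 s
Audio: 432 kbps = 0.432 Mbps.
AVC: 9.332 Mbps × 1680 s = 15677.8 Mb = 1.825 GiB.
HEVC: 6.302 Mbps × 1680 s = 10587.4 Mb = 1.233 GiB.
Ratio: 1.825 / 1.233 = 1.481.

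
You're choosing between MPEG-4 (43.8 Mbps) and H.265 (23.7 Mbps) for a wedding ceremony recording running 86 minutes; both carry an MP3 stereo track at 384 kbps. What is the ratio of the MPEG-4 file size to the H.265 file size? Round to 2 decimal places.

86 min = 5160 s
Audio: 384 kbps = 0.384 Mbps.
MPEG-4: 44.184 Mbps × 5160 s = 227989.4 Mb = 26.541 GiB.
H.265: 24.084 Mbps × 5160 s = 124273.4 Mb = 14.467 GiB.
Ratio: 26.541 / 14.467 = 1.835.

1.83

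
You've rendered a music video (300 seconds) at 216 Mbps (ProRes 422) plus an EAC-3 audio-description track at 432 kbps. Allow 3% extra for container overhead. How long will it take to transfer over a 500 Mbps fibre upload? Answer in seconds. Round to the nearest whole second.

Audio: 432 kbps = 0.432 Mbps.
Total bitrate: 216.432 Mbps.
File: 216.432 Mbps × 300 s = 64929.6 Mb.
With 3% container overhead: ×1.03. → 66877.5 Mb.
At 500 Mbps: 66877.5 / 500 = 133.8 s ≈ 134 seconds.

134 seconds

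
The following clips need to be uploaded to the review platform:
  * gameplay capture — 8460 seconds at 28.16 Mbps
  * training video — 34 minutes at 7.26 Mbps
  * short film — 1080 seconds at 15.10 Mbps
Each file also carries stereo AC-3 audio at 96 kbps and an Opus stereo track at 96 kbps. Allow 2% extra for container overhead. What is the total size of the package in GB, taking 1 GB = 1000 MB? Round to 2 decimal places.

Audio total: 96 + 96 = 192 kbps = 0.192 Mbps.
gameplay capture: 28.352 Mbps × 8460 s × 1.02 = 244655.1 Mb
training video: 7.452 Mbps × 2040 s × 1.02 = 15506.1 Mb
short film: 15.292 Mbps × 1080 s × 1.02 = 16845.7 Mb
Total: 277006.9 Mb = 34625.9 MB.
= 34.63 GB.

34.63 GB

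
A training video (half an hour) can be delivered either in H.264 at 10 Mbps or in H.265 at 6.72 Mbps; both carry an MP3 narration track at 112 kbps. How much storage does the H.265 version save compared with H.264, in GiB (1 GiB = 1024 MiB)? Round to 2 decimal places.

0.69 GiB

30 min = 1800 s
Audio: 112 kbps = 0.112 Mbps.
H.264: 10.112 Mbps × 1800 s = 18201.6 Mb = 2.119 GiB.
H.265: 6.832 Mbps × 1800 s = 12297.6 Mb = 1.432 GiB.
Saving: 2.119 − 1.432 = 0.687 GiB.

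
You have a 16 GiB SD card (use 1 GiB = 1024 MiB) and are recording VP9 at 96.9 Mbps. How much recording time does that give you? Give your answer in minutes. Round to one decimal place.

Capacity: 16 GiB = 137,439 Mb.
Recording time: 137,439 / 96.900 = 1,418 s ≈ 23.6 minutes.

23.6 minutes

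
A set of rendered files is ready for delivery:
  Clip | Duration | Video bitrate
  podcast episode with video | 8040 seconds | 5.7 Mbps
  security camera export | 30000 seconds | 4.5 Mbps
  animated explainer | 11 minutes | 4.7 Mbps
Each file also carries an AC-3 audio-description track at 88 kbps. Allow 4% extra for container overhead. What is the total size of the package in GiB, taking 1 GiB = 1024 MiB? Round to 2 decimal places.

22.68 GiB

Audio: 88 kbps = 0.088 Mbps.
podcast episode with video: 5.788 Mbps × 8040 s × 1.04 = 48396.9 Mb
security camera export: 4.588 Mbps × 30000 s × 1.04 = 143145.6 Mb
animated explainer: 4.788 Mbps × 660 s × 1.04 = 3286.5 Mb
Total: 194829.0 Mb = 24353.6 MB.
= 22.68 GiB.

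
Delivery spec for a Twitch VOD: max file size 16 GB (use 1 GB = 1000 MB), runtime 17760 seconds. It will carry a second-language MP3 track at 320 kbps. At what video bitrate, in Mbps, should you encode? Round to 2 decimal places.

6.89 Mbps

Budget: 16 GB = 128000.0 Mb.
Total bitrate budget: 128000.0 Mb / 17760 s = 7.207 Mbps.
Audio: 320 kbps = 0.320 Mbps.
Video: 7.207 − 0.320 = 6.887 Mbps.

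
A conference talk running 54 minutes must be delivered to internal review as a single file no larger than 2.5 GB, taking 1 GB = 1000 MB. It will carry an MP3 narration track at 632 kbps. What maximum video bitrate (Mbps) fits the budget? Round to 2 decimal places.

Budget: 2.5 GB = 20000.0 Mb.
54 min = 3240 s
Total bitrate budget: 20000.0 Mb / 3240 s = 6.173 Mbps.
Audio: 632 kbps = 0.632 Mbps.
Video: 6.173 − 0.632 = 5.541 Mbps.

5.54 Mbps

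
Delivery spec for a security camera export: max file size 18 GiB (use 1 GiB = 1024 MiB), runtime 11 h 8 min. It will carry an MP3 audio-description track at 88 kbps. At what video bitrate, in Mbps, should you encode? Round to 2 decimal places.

3.77 Mbps

Budget: 18 GiB = 154618.8 Mb.
11 h 8 min = 668 min = 40080 s
Total bitrate budget: 154618.8 Mb / 40080 s = 3.858 Mbps.
Audio: 88 kbps = 0.088 Mbps.
Video: 3.858 − 0.088 = 3.770 Mbps.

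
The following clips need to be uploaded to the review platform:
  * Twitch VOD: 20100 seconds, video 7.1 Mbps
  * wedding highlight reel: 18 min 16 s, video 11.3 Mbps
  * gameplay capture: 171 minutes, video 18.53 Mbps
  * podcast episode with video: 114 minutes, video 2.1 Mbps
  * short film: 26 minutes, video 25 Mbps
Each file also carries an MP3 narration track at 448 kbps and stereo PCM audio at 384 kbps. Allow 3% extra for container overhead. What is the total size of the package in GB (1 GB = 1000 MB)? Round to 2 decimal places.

Audio total: 448 + 384 = 832 kbps = 0.832 Mbps.
Twitch VOD: 7.932 Mbps × 20100 s × 1.03 = 164216.2 Mb
wedding highlight reel: 12.132 Mbps × 1096 s × 1.03 = 13695.6 Mb
gameplay capture: 19.362 Mbps × 10260 s × 1.03 = 204613.7 Mb
podcast episode with video: 2.932 Mbps × 6840 s × 1.03 = 20656.5 Mb
short film: 25.832 Mbps × 1560 s × 1.03 = 41506.9 Mb
Total: 444688.9 Mb = 55586.1 MB.
= 55.59 GB.

55.59 GB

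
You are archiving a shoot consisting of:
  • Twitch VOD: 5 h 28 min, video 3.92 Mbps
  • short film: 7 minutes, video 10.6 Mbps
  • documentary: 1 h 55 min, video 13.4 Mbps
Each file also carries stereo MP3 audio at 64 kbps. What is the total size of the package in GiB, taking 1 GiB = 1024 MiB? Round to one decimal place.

Audio: 64 kbps = 0.064 Mbps.
Twitch VOD: 3.984 Mbps × 19680 s = 78405.1 Mb
short film: 10.664 Mbps × 420 s = 4478.9 Mb
documentary: 13.464 Mbps × 6900 s = 92901.6 Mb
Total: 175785.6 Mb = 21973.2 MB.
= 20.46 GiB.

20.5 GiB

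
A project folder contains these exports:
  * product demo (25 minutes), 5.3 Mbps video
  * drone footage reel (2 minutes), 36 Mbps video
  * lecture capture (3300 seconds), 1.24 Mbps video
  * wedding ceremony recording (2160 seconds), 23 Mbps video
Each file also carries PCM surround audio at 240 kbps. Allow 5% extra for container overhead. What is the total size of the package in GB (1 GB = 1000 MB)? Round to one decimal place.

Audio: 240 kbps = 0.240 Mbps.
product demo: 5.540 Mbps × 1500 s × 1.05 = 8725.5 Mb
drone footage reel: 36.240 Mbps × 120 s × 1.05 = 4566.2 Mb
lecture capture: 1.480 Mbps × 3300 s × 1.05 = 5128.2 Mb
wedding ceremony recording: 23.240 Mbps × 2160 s × 1.05 = 52708.3 Mb
Total: 71128.3 Mb = 8891.0 MB.
= 8.891 GB.

8.9 GB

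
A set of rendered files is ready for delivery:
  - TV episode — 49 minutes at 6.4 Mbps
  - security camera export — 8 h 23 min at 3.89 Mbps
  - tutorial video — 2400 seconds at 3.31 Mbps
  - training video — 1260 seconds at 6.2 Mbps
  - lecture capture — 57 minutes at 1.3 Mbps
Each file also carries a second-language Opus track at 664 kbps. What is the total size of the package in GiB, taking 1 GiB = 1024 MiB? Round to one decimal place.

21.3 GiB

Audio: 664 kbps = 0.664 Mbps.
TV episode: 7.064 Mbps × 2940 s = 20768.2 Mb
security camera export: 4.554 Mbps × 30180 s = 137439.7 Mb
tutorial video: 3.974 Mbps × 2400 s = 9537.6 Mb
training video: 6.864 Mbps × 1260 s = 8648.6 Mb
lecture capture: 1.964 Mbps × 3420 s = 6716.9 Mb
Total: 183111.0 Mb = 22888.9 MB.
= 21.32 GiB.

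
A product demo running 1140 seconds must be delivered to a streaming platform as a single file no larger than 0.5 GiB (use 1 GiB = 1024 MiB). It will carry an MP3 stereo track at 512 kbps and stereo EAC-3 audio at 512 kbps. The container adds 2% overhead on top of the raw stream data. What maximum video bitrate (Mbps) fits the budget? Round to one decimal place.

Budget: 0.5 GiB = 4295.0 Mb.
Stream payload after overhead: 4295.0 / 1.02 = 4210.8 Mb.
Total bitrate budget: 4210.8 Mb / 1140 s = 3.694 Mbps.
Audio total: 512 + 512 = 1024 kbps = 1.024 Mbps.
Video: 3.694 − 1.024 = 2.670 Mbps.

2.7 Mbps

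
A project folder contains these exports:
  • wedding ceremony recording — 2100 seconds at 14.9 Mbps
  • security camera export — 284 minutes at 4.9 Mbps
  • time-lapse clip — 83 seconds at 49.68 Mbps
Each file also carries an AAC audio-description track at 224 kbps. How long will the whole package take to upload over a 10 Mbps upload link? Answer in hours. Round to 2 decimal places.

3.42 hours

Audio: 224 kbps = 0.224 Mbps.
wedding ceremony recording: 15.124 Mbps × 2100 s = 31760.4 Mb
security camera export: 5.124 Mbps × 17040 s = 87313.0 Mb
time-lapse clip: 49.904 Mbps × 83 s = 4142.0 Mb
Total: 123215.4 Mb = 15401.9 MB.
At 10 Mbps: 123215.4 / 10 = 12322 s ≈ 3.42 hours.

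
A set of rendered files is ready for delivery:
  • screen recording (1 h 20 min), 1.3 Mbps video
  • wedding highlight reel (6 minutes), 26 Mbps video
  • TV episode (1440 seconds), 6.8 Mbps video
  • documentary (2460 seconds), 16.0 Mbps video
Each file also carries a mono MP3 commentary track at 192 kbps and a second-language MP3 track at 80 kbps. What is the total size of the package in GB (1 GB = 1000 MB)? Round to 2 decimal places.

8.40 GB

Audio total: 192 + 80 = 272 kbps = 0.272 Mbps.
screen recording: 1.572 Mbps × 4800 s = 7545.6 Mb
wedding highlight reel: 26.272 Mbps × 360 s = 9457.9 Mb
TV episode: 7.072 Mbps × 1440 s = 10183.7 Mb
documentary: 16.272 Mbps × 2460 s = 40029.1 Mb
Total: 67216.3 Mb = 8402.0 MB.
= 8.402 GB.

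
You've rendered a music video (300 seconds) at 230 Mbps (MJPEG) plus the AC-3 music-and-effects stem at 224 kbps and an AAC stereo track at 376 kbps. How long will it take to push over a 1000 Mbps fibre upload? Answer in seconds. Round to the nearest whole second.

Audio total: 224 + 376 = 600 kbps = 0.600 Mbps.
Total bitrate: 230.600 Mbps.
File: 230.600 Mbps × 300 s = 69180.0 Mb.
At 1000 Mbps: 69180.0 / 1000 = 69.2 s ≈ 69.2 seconds.

69 seconds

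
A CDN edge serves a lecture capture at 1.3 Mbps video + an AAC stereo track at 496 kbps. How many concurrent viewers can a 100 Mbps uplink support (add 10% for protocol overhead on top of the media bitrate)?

Audio: 496 kbps = 0.496 Mbps.
Per-viewer media rate: 1.796 Mbps.
On the wire with 10% overhead: 1.976 Mbps.
100 Mbps = 100.0 Mbps; 100.0 / 1.976 = 50.62 → 50 viewers.

50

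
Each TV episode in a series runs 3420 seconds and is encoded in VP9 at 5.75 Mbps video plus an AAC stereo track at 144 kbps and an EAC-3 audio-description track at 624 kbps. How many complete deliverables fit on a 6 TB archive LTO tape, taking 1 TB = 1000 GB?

2153

Audio total: 144 + 624 = 768 kbps = 0.768 Mbps.
Total bitrate: 6.518 Mbps.
Per item: 6.518 Mbps × 3420 s = 22,292 Mb = 2,786 MB.
Capacity: 6 TB = 48,000,000 Mb; 2153.28 items → 2153 complete.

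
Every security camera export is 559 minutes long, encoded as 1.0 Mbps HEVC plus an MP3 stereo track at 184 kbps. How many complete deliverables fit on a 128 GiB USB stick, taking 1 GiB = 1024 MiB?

559 min = 33540 s
Audio: 184 kbps = 0.184 Mbps.
Total bitrate: 1.184 Mbps.
Per item: 1.184 Mbps × 33540 s = 39,711 Mb = 4,964 MB.
Capacity: 128 GiB = 1,099,512 Mb; 27.69 items → 27 complete.

27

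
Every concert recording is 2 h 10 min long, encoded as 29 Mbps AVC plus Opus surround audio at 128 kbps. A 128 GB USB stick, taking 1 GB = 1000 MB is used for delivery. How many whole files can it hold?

2 h 10 min = 130 min = 7800 s
Audio: 128 kbps = 0.128 Mbps.
Total bitrate: 29.128 Mbps.
Per item: 29.128 Mbps × 7800 s = 227,198 Mb = 28,400 MB.
Capacity: 128 GB = 1,024,000 Mb; 4.51 items → 4 complete.

4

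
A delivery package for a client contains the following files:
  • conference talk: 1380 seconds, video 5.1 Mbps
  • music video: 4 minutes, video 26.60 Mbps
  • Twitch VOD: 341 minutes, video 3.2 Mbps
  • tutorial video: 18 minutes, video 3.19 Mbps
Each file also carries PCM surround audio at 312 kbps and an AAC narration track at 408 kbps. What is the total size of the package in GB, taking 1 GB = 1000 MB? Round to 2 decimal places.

Audio total: 312 + 408 = 720 kbps = 0.720 Mbps.
conference talk: 5.820 Mbps × 1380 s = 8031.6 Mb
music video: 27.320 Mbps × 240 s = 6556.8 Mb
Twitch VOD: 3.920 Mbps × 20460 s = 80203.2 Mb
tutorial video: 3.910 Mbps × 1080 s = 4222.8 Mb
Total: 99014.4 Mb = 12376.8 MB.
= 12.38 GB.

12.38 GB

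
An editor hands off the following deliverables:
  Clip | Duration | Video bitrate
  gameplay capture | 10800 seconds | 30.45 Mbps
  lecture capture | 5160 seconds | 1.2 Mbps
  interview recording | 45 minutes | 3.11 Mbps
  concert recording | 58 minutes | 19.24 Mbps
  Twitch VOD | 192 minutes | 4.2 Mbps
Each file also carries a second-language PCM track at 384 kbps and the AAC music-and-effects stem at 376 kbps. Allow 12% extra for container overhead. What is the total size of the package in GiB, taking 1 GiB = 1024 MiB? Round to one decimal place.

Audio total: 384 + 376 = 760 kbps = 0.760 Mbps.
gameplay capture: 31.210 Mbps × 10800 s × 1.12 = 377516.2 Mb
lecture capture: 1.960 Mbps × 5160 s × 1.12 = 11327.2 Mb
interview recording: 3.870 Mbps × 2700 s × 1.12 = 11702.9 Mb
concert recording: 20.000 Mbps × 3480 s × 1.12 = 77952.0 Mb
Twitch VOD: 4.960 Mbps × 11520 s × 1.12 = 63995.9 Mb
Total: 542494.2 Mb = 67811.8 MB.
= 63.15 GiB.

63.2 GiB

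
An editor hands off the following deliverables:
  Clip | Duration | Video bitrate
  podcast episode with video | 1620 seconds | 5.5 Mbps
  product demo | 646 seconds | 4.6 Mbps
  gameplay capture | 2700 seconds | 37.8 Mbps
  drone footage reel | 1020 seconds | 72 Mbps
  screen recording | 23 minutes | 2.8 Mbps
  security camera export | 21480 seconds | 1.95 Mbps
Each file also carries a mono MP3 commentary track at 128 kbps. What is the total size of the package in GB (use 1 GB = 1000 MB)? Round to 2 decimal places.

Audio: 128 kbps = 0.128 Mbps.
podcast episode with video: 5.628 Mbps × 1620 s = 9117.4 Mb
product demo: 4.728 Mbps × 646 s = 3054.3 Mb
gameplay capture: 37.928 Mbps × 2700 s = 102405.6 Mb
drone footage reel: 72.128 Mbps × 1020 s = 73570.6 Mb
screen recording: 2.928 Mbps × 1380 s = 4040.6 Mb
security camera export: 2.078 Mbps × 21480 s = 44635.4 Mb
Total: 236823.9 Mb = 29603.0 MB.
= 29.60 GB.

29.60 GB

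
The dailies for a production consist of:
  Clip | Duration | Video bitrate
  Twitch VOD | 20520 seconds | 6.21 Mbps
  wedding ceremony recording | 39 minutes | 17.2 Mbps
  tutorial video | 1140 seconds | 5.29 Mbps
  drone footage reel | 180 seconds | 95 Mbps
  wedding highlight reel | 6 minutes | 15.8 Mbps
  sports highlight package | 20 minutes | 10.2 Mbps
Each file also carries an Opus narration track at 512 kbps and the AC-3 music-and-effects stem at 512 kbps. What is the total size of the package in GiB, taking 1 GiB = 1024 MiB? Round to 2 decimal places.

Audio total: 512 + 512 = 1024 kbps = 1.024 Mbps.
Twitch VOD: 7.234 Mbps × 20520 s = 148441.7 Mb
wedding ceremony recording: 18.224 Mbps × 2340 s = 42644.2 Mb
tutorial video: 6.314 Mbps × 1140 s = 7198.0 Mb
drone footage reel: 96.024 Mbps × 180 s = 17284.3 Mb
wedding highlight reel: 16.824 Mbps × 360 s = 6056.6 Mb
sports highlight package: 11.224 Mbps × 1200 s = 13468.8 Mb
Total: 235093.6 Mb = 29386.7 MB.
= 27.37 GiB.

27.37 GiB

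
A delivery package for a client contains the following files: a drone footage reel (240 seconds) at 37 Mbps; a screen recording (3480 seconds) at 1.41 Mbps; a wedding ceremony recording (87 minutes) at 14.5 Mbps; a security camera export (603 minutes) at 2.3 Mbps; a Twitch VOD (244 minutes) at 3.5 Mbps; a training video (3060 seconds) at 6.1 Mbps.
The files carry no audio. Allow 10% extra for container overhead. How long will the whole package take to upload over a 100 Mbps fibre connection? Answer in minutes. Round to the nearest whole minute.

44 minutes

drone footage reel: 37.000 Mbps × 240 s × 1.10 = 9768.0 Mb
screen recording: 1.410 Mbps × 3480 s × 1.10 = 5397.5 Mb
wedding ceremony recording: 14.500 Mbps × 5220 s × 1.10 = 83259.0 Mb
security camera export: 2.300 Mbps × 36180 s × 1.10 = 91535.4 Mb
Twitch VOD: 3.500 Mbps × 14640 s × 1.10 = 56364.0 Mb
training video: 6.100 Mbps × 3060 s × 1.10 = 20532.6 Mb
Total: 266856.5 Mb = 33357.1 MB.
At 100 Mbps: 266856.5 / 100 = 2669 s ≈ 44.5 minutes.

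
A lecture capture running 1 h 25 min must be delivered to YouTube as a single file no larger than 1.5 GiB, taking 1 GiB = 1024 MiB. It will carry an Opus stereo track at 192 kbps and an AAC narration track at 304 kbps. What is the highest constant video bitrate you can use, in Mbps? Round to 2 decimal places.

2.03 Mbps

Budget: 1.5 GiB = 12884.9 Mb.
1 h 25 min = 85 min = 5100 s
Total bitrate budget: 12884.9 Mb / 5100 s = 2.526 Mbps.
Audio total: 192 + 304 = 496 kbps = 0.496 Mbps.
Video: 2.526 − 0.496 = 2.030 Mbps.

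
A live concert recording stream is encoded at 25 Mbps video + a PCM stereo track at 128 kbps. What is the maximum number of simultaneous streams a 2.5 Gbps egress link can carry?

99

Audio: 128 kbps = 0.128 Mbps.
Per-viewer media rate: 25.128 Mbps.
2.5 Gbps = 2,500 Mbps; 2,500 / 25.128 = 99.49 → 99 viewers.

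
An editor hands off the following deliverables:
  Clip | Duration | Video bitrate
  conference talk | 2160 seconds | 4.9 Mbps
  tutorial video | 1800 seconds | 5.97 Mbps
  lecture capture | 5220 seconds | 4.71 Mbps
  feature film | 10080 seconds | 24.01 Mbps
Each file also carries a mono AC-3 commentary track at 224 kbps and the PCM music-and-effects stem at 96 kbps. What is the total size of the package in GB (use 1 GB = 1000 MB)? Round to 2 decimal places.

36.76 GB

Audio total: 224 + 96 = 320 kbps = 0.320 Mbps.
conference talk: 5.220 Mbps × 2160 s = 11275.2 Mb
tutorial video: 6.290 Mbps × 1800 s = 11322.0 Mb
lecture capture: 5.030 Mbps × 5220 s = 26256.6 Mb
feature film: 24.330 Mbps × 10080 s = 245246.4 Mb
Total: 294100.2 Mb = 36762.5 MB.
= 36.76 GB.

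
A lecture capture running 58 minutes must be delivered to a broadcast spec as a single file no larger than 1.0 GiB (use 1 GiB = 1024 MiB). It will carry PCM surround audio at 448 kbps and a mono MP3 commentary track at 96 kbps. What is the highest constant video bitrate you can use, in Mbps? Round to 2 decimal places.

Budget: 1.0 GiB = 8589.9 Mb.
58 min = 3480 s
Total bitrate budget: 8589.9 Mb / 3480 s = 2.468 Mbps.
Audio total: 448 + 96 = 544 kbps = 0.544 Mbps.
Video: 2.468 − 0.544 = 1.924 Mbps.

1.92 Mbps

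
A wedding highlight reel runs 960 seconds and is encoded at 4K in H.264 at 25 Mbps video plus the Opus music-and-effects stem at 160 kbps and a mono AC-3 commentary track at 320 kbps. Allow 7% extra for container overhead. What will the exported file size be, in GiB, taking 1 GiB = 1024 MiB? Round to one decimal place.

3.0 GiB

Audio total: 160 + 320 = 480 kbps = 0.480 Mbps.
Total bitrate: 25 + 0.480 = 25.480 Mbps.
Stream data: 25.480 Mbps × 960 s = 24460.8 Mb.
With 7% container overhead: ×1.07.
26,173 Mb = 3,271,632,000 bytes ÷ 1,073,741,824 = 3.047 GiB.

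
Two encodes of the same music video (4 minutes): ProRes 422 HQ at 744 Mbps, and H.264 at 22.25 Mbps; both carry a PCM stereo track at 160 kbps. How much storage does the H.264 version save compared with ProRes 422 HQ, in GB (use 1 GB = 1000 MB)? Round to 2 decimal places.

21.65 GB

4 min = 240 s
Audio: 160 kbps = 0.160 Mbps.
ProRes 422 HQ: 744.160 Mbps × 240 s = 178598.4 Mb = 22.325 GB.
H.264: 22.410 Mbps × 240 s = 5378.4 Mb = 0.672 GB.
Saving: 22.325 − 0.672 = 21.652 GB.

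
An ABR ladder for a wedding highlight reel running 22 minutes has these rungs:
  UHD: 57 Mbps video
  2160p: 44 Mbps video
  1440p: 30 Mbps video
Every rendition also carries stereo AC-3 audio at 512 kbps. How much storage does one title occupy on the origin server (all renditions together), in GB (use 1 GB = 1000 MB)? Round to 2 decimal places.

22 min = 1320 s
Audio: 512 kbps = 0.512 Mbps.
Sum of rendition bitrates: (57+0.512) + (44+0.512) + (30+0.512) = 132.536 Mbps.
× 1320 s = 174,948 Mb = 21,868 MB = 21.87 GB.

21.87 GB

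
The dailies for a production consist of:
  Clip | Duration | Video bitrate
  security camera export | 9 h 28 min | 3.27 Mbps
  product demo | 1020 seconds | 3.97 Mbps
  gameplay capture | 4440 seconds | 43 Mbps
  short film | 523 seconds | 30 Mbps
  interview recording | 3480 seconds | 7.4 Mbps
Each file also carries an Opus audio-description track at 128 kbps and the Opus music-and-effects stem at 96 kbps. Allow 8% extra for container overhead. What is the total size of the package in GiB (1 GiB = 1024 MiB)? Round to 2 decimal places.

Audio total: 128 + 96 = 224 kbps = 0.224 Mbps.
security camera export: 3.494 Mbps × 34080 s × 1.08 = 128601.6 Mb
product demo: 4.194 Mbps × 1020 s × 1.08 = 4620.1 Mb
gameplay capture: 43.224 Mbps × 4440 s × 1.08 = 207267.7 Mb
short film: 30.224 Mbps × 523 s × 1.08 = 17071.7 Mb
interview recording: 7.624 Mbps × 3480 s × 1.08 = 28654.0 Mb
Total: 386215.2 Mb = 48276.9 MB.
= 44.96 GiB.

44.96 GiB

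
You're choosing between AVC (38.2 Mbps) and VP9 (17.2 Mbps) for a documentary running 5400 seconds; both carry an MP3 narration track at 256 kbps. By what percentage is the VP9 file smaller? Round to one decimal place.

54.6%

Audio: 256 kbps = 0.256 Mbps.
AVC: 38.456 Mbps × 5400 s = 207662.4 Mb = 25.958 GB.
VP9: 17.456 Mbps × 5400 s = 94262.4 Mb = 11.783 GB.
Reduction: (1 − 11.783/25.958) × 100 = 54.61%.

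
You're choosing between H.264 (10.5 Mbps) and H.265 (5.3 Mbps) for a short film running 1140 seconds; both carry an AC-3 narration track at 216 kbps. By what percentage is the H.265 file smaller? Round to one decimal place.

Audio: 216 kbps = 0.216 Mbps.
H.264: 10.716 Mbps × 1140 s = 12216.2 Mb = 1.527 GB.
H.265: 5.516 Mbps × 1140 s = 6288.2 Mb = 0.786 GB.
Reduction: (1 − 0.786/1.527) × 100 = 48.53%.

48.5%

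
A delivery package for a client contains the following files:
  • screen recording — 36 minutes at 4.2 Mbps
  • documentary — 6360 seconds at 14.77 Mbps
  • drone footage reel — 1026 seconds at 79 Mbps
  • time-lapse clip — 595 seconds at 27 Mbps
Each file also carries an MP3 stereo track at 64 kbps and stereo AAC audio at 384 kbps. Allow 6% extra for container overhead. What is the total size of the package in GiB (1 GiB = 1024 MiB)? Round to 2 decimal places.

Audio total: 64 + 384 = 448 kbps = 0.448 Mbps.
screen recording: 4.648 Mbps × 2160 s × 1.06 = 10642.1 Mb
documentary: 15.218 Mbps × 6360 s × 1.06 = 102593.7 Mb
drone footage reel: 79.448 Mbps × 1026 s × 1.06 = 86404.5 Mb
time-lapse clip: 27.448 Mbps × 595 s × 1.06 = 17311.5 Mb
Total: 216951.7 Mb = 27119.0 MB.
= 25.26 GiB.

25.26 GiB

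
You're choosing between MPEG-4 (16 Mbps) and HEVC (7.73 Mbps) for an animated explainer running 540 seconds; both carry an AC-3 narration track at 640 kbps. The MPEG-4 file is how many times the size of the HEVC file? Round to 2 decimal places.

1.99

Audio: 640 kbps = 0.640 Mbps.
MPEG-4: 16.640 Mbps × 540 s = 8985.6 Mb = 1.123 GB.
HEVC: 8.370 Mbps × 540 s = 4519.8 Mb = 0.565 GB.
Ratio: 1.123 / 0.565 = 1.988.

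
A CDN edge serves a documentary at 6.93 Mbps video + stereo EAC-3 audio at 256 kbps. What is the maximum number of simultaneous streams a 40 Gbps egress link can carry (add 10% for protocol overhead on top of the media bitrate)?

5060

Audio: 256 kbps = 0.256 Mbps.
Per-viewer media rate: 7.186 Mbps.
On the wire with 10% overhead: 7.905 Mbps.
40 Gbps = 40,000 Mbps; 40,000 / 7.905 = 5060.34 → 5060 viewers.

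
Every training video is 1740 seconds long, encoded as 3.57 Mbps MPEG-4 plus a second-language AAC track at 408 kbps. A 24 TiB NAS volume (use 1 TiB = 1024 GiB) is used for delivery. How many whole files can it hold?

Audio: 408 kbps = 0.408 Mbps.
Total bitrate: 3.978 Mbps.
Per item: 3.978 Mbps × 1740 s = 6,922 Mb = 865.2 MB.
Capacity: 24 TiB = 211,106,233 Mb; 30499.10 items → 30499 complete.

30499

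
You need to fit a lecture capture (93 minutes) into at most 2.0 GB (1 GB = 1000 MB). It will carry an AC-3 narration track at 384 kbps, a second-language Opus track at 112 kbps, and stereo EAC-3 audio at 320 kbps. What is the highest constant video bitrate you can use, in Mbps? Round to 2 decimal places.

Budget: 2.0 GB = 16000.0 Mb.
93 min = 5580 s
Total bitrate budget: 16000.0 Mb / 5580 s = 2.867 Mbps.
Audio total: 384 + 112 + 320 = 816 kbps = 0.816 Mbps.
Video: 2.867 − 0.816 = 2.051 Mbps.

2.05 Mbps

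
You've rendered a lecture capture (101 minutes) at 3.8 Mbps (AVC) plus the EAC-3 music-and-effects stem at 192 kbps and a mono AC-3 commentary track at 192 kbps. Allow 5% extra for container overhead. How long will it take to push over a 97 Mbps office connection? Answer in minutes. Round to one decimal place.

4.6 minutes

101 min = 6060 s
Audio total: 192 + 192 = 384 kbps = 0.384 Mbps.
Total bitrate: 4.184 Mbps.
File: 4.184 Mbps × 6060 s = 25355.0 Mb.
With 5% container overhead: ×1.05. → 26622.8 Mb.
At 97 Mbps: 26622.8 / 97 = 274.5 s ≈ 4.57 minutes.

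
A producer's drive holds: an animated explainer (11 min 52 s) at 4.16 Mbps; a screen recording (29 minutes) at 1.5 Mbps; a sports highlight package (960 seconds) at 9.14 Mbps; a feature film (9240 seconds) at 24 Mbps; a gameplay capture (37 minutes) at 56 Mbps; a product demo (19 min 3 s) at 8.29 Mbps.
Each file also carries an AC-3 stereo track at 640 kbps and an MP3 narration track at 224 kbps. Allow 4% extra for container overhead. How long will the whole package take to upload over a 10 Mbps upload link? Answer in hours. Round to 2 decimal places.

11.09 hours

Audio total: 640 + 224 = 864 kbps = 0.864 Mbps.
animated explainer: 5.024 Mbps × 712 s × 1.04 = 3720.2 Mb
screen recording: 2.364 Mbps × 1740 s × 1.04 = 4277.9 Mb
sports highlight package: 10.004 Mbps × 960 s × 1.04 = 9988.0 Mb
feature film: 24.864 Mbps × 9240 s × 1.04 = 238933.1 Mb
gameplay capture: 56.864 Mbps × 2220 s × 1.04 = 131287.6 Mb
product demo: 9.154 Mbps × 1143 s × 1.04 = 10881.5 Mb
Total: 399088.3 Mb = 49886.0 MB.
At 10 Mbps: 399088.3 / 10 = 39909 s ≈ 11.1 hours.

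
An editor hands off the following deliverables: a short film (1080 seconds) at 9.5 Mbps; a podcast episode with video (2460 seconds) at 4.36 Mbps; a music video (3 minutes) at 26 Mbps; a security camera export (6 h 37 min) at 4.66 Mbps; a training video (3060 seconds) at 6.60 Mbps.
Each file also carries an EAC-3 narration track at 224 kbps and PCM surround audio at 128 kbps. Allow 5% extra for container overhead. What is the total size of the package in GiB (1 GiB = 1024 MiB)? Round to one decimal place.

20.5 GiB

Audio total: 224 + 128 = 352 kbps = 0.352 Mbps.
short film: 9.852 Mbps × 1080 s × 1.05 = 11172.2 Mb
podcast episode with video: 4.712 Mbps × 2460 s × 1.05 = 12171.1 Mb
music video: 26.352 Mbps × 180 s × 1.05 = 4980.5 Mb
security camera export: 5.012 Mbps × 23820 s × 1.05 = 125355.1 Mb
training video: 6.952 Mbps × 3060 s × 1.05 = 22336.8 Mb
Total: 176015.7 Mb = 22002.0 MB.
= 20.49 GiB.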